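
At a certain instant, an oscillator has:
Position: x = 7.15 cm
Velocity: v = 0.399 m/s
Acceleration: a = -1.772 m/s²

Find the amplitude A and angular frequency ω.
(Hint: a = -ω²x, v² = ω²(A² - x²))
a = −ω²x → ω = √(|a|/x) = √(1.772/0.0715) = 4.978 rad/s
v² = ω²(A² − x²) → A = √(x² + v²/ω²) = √(0.0715² + 0.399²/4.978²) = 0.1074 m = 10.74 cm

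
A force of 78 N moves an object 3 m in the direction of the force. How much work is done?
W = Fd = 78×3 = 234.0 J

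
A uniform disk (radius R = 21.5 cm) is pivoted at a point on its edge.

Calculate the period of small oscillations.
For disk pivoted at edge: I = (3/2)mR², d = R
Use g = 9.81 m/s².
I/m = (3/2)R² = 0.06934 m²; d = R = 0.215 m
T = 2π√((3/2)R²/(gR)) = 2π√(3R/(2g)) = 1.139 s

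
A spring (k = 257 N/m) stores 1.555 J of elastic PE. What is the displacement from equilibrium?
PE = ½kx² → x = √(2PE/k) = √(2×1.555/257) = 0.11 m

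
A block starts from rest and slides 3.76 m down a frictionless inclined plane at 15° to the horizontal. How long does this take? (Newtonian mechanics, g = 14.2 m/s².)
a = g sin(θ) = 14.2 × sin(15°) = 3.68 m/s²
t = √(2d/a) = √(2 × 3.76 / 3.68) = 1.43 s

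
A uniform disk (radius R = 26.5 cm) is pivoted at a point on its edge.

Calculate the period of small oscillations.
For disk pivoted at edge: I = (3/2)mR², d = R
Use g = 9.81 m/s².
I/m = (3/2)R² = 0.1053 m²; d = R = 0.265 m
T = 2π√((3/2)R²/(gR)) = 2π√(3R/(2g)) = 1.265 s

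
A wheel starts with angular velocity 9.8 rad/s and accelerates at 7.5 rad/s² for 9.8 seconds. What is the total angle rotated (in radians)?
θ = ω₀t + ½αt² = 9.8×9.8 + ½×7.5×9.8² = 456.19 rad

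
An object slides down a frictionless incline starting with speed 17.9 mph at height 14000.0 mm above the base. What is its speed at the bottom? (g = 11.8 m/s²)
½mv₀² + mgh = ½mv² → v = √(v₀² + 2gh) = √(8.002² + 2×11.8×14) = 19.86 m/s = 44.43 mph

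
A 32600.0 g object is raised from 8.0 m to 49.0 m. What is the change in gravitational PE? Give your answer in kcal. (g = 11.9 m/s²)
ΔPE = mg(h₂ − h₁) = 32.6 kg × 11.9 m/s² × (49 − 8) m = 1.591e+04 J = 3.802 kcal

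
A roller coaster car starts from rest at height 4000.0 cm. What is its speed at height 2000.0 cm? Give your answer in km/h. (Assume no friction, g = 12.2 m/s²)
mgh₁ = ½mv₂² + mgh₂ → v₂ = √(2g(h₁−h₂)) = √(2×12.2×(40−20)) = 22.09 m/s = 79.53 km/h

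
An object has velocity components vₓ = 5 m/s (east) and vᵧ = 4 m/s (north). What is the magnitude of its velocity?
|v| = √(vₓ² + vᵧ²) = √(5² + 4²) = √(41) = 6.4 m/s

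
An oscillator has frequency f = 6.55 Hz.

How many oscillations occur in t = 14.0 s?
n = f×t = 6.55×14.0 = 91.7 oscillations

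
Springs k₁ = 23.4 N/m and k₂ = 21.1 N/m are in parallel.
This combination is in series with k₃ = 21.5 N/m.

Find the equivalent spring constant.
k₁₂ = k₁ + k₂ = 44.5 N/m (parallel)
1/k_eq = 1/k₁₂ + 1/k₃ → k_eq = 14.5 N/m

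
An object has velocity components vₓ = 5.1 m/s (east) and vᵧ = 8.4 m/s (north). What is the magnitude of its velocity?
|v| = √(vₓ² + vᵧ²) = √(5.1² + 8.4²) = √(96.57) = 9.83 m/s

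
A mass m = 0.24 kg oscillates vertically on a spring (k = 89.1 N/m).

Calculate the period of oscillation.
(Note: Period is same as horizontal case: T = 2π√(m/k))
T = 2π√(m/k) = 2π√(0.24/89.1) = 0.3261 s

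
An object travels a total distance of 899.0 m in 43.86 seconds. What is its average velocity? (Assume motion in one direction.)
v_avg = Δd / Δt = 899.0 / 43.86 = 20.5 m/s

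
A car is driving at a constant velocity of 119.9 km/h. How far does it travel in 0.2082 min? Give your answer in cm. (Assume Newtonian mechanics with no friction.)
d = vt (with unit conversion) = 41610.0 cm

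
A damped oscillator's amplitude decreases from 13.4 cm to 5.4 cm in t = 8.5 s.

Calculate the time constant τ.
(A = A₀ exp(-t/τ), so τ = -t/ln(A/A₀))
A/A₀ = 5.4/13.4 = 0.403; ln(A/A₀) = -0.9089
τ = −t/ln(A/A₀) = −8.5/-0.9089 = 9.352 s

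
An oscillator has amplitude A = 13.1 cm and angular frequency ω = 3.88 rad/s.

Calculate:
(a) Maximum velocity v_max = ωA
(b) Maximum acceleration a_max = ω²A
v_max = ωA = 3.88×0.131 = 0.5083 m/s
a_max = ω²A = 3.88²×0.131 = 1.972 m/s²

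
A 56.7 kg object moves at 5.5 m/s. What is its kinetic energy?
KE = ½mv² = ½×56.7×5.5² = 857.5875 J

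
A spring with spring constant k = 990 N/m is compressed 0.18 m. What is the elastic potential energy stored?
PE = ½kx² = ½×990×0.18² = 16.04 J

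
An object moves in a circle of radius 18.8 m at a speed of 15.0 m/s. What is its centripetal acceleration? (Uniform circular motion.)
a_c = v²/r = 15.0²/18.8 = 225/18.8 = 11.97 m/s²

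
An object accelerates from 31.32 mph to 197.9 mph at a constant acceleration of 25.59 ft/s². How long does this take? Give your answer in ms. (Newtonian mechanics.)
t = (v - v₀)/a (with unit conversion) = 9547.0 ms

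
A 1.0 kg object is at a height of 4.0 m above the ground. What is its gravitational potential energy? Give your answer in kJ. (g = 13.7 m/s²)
PE = mgh = 1 kg × 13.7 m/s² × 4 m = 54.8 J = 0.0548 kJ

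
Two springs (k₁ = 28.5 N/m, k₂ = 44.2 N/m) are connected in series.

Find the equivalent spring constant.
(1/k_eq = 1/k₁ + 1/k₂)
1/k_eq = 1/28.5 + 1/44.2 = 0.057712; k_eq = 17.33 N/m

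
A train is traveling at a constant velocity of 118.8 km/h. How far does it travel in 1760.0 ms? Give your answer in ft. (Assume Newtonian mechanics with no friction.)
d = vt (with unit conversion) = 190.6 ft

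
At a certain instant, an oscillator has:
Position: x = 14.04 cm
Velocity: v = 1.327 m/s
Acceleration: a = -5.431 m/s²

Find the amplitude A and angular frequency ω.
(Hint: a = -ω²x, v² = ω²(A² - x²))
a = −ω²x → ω = √(|a|/x) = √(5.431/0.1404) = 6.22 rad/s
v² = ω²(A² − x²) → A = √(x² + v²/ω²) = √(0.1404² + 1.327²/6.22²) = 0.2554 m = 25.54 cm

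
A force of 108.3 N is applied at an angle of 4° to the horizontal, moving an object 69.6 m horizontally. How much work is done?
W = Fd cosθ = 108.3×69.6×cos(4°) = 7519.3 J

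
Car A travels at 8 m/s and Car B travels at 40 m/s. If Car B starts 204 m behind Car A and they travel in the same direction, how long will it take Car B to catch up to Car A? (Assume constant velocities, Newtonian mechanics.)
Relative speed: v_rel = 40 - 8 = 32 m/s
Time to catch: t = d₀/v_rel = 204/32 = 6.38 s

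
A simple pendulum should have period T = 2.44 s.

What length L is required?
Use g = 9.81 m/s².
T = 2π√(L/g) → L = g(T/2π)² = 9.81×(2.44/2π)² = 1.479 m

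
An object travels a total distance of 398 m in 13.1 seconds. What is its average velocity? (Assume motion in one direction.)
v_avg = Δd / Δt = 398 / 13.1 = 30.38 m/s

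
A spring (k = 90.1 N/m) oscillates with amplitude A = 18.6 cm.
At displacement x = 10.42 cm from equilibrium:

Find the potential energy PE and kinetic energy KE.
E_total = ½kA² = ½×90.1×(0.186)² = 1.559 J
PE = ½kx² = ½×90.1×(0.1042)² = 0.4891 J
KE = E_total − PE = 1.069 J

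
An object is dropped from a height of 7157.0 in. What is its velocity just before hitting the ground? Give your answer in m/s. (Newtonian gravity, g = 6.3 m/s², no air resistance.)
v = √(2gh) (with unit conversion) = 47.86 m/s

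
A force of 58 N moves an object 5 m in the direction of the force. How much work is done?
W = Fd = 58×5 = 290.0 J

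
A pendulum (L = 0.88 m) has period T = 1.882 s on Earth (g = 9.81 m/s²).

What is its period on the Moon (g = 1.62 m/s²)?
T = 2π√(L/g), so T_moon/T_earth = √(g_earth/g_moon)
T_moon = 2π√(0.88/1.62) = 4.631 s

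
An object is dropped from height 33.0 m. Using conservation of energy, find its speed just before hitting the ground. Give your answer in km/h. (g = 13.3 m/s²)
mgh = ½mv² → v = √(2gh) = √(2×13.3×33) = 29.63 m/s = 106.7 km/h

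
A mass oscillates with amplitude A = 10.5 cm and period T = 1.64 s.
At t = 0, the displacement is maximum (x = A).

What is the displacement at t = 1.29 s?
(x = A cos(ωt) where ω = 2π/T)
ω = 2π/T = 2π/1.64 = 3.831 rad/s
x = A cos(ωt) = 10.5×cos(3.831×1.29) = 2.392 cm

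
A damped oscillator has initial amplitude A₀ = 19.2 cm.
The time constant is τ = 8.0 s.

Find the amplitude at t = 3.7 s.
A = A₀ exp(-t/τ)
A = A₀ exp(−t/τ) = 19.2×exp(−3.7/8.0) = 12.09 cm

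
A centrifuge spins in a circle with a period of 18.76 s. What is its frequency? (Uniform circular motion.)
f = 1/T = 1/18.76 = 0.0533 Hz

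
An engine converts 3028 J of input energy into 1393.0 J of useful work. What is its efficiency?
η = W_out/W_in = 1393.0/3028 = 0.46 = 46.0%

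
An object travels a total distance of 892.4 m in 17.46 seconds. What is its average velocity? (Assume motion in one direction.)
v_avg = Δd / Δt = 892.4 / 17.46 = 51.11 m/s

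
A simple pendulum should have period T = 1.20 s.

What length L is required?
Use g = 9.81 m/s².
T = 2π√(L/g) → L = g(T/2π)² = 9.81×(1.2/2π)² = 0.3578 m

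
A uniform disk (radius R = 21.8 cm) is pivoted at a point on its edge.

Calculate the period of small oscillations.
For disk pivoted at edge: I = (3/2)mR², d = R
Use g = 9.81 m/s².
I/m = (3/2)R² = 0.07129 m²; d = R = 0.218 m
T = 2π√((3/2)R²/(gR)) = 2π√(3R/(2g)) = 1.147 s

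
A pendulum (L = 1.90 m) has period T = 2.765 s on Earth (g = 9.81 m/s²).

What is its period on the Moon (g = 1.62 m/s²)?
T = 2π√(L/g), so T_moon/T_earth = √(g_earth/g_moon)
T_moon = 2π√(1.9/1.62) = 6.805 s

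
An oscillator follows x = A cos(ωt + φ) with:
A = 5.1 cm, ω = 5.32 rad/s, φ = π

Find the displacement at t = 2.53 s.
x = A cos(ωt + φ) = 5.1×cos(5.32×2.53 + π) = -3.197 cm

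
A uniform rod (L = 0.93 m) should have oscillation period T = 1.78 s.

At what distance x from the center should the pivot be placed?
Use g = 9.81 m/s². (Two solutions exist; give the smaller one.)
T = 2π√((L²/12 + x²)/(gx)). Let c = T²g/(4π²) = 0.7873.
x² − cx + L²/12 = 0 → x = (c − √(c² − L²/3))/2 = 0.1057 m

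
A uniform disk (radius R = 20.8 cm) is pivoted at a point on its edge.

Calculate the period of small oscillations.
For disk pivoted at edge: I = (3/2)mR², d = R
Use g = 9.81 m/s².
I/m = (3/2)R² = 0.0649 m²; d = R = 0.208 m
T = 2π√((3/2)R²/(gR)) = 2π√(3R/(2g)) = 1.121 s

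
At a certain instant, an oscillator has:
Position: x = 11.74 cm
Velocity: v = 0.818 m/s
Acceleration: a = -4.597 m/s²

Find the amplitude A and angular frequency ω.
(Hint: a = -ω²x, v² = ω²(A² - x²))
a = −ω²x → ω = √(|a|/x) = √(4.597/0.1174) = 6.258 rad/s
v² = ω²(A² − x²) → A = √(x² + v²/ω²) = √(0.1174² + 0.818²/6.258²) = 0.1757 m = 17.57 cm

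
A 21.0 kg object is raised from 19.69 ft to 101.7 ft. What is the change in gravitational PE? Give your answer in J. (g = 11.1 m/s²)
ΔPE = mg(h₂ − h₁) = 21 kg × 11.1 m/s² × (31 − 6.002) m = 5827 J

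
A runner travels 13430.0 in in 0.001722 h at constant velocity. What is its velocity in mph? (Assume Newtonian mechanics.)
v = d/t (with unit conversion) = 123.1 mph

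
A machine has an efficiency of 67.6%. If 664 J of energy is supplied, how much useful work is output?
W_out = η × W_in = 0.676 × 664 = 448.86 J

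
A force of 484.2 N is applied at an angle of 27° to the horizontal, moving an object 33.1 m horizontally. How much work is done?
W = Fd cosθ = 484.2×33.1×cos(27°) = 14280.0 J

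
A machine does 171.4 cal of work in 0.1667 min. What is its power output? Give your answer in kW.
P = W/t = 717.1 J / 10 s = 71.7 W = 0.0717 kW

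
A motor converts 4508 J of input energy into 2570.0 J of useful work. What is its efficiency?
η = W_out/W_in = 2570.0/4508 = 0.5701 = 57.01%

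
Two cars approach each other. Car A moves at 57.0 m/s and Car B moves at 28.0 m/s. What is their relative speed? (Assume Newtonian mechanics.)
v_rel = v_A + v_B = 57.0 + 28.0 = 85.0 m/s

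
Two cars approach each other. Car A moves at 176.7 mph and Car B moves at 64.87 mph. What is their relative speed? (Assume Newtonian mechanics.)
v_rel = v_A + v_B = 176.7 + 64.87 = 241.6 mph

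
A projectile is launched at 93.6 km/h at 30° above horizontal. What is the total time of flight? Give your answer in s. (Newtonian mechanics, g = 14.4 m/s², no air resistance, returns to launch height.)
T = 2v₀sin(θ)/g (with unit conversion) = 1.806 s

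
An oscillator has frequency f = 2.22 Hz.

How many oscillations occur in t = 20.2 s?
n = f×t = 2.22×20.2 = 44.84 oscillations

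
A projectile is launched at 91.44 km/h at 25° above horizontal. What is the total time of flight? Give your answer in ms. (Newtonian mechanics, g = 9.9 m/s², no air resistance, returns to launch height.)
T = 2v₀sin(θ)/g (with unit conversion) = 2169.0 ms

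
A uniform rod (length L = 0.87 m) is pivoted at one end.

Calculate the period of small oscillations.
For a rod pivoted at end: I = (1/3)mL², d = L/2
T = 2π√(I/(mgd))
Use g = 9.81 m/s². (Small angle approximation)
I/m = (1/3)L² = 0.2523 m²; d = L/2 = 0.435 m
T = 2π√(I/(mgd)) = 2π√(0.2523/(9.81×0.435)) = 1.528 s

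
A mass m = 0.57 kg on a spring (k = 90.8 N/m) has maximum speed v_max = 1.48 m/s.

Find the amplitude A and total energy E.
½mv²_max = ½kA² → A = v_max√(m/k) = 1.48×√(0.57/90.8) = 0.1173 m = 11.73 cm
E = ½mv²_max = ½×0.57×1.48² = 0.6243 J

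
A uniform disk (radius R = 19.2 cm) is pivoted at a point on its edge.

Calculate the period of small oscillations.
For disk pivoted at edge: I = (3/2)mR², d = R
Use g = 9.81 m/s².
I/m = (3/2)R² = 0.0553 m²; d = R = 0.192 m
T = 2π√((3/2)R²/(gR)) = 2π√(3R/(2g)) = 1.077 s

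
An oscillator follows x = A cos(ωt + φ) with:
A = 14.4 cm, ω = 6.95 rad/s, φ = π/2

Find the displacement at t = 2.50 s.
x = A cos(ωt + φ) = 14.4×cos(6.95×2.5 + π/2) = 14.33 cm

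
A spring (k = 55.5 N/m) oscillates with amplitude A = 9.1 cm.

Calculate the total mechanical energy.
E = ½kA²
E = ½kA² = ½×55.5×(0.091)² = 0.2298 J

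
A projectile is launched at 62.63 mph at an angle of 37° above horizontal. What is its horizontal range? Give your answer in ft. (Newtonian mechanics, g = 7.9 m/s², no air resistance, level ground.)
R = v₀² sin(2θ) / g (with unit conversion) = 312.9 ft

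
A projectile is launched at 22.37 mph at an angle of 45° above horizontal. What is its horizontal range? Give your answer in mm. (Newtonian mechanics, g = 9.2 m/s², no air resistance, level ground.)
R = v₀² sin(2θ) / g (with unit conversion) = 10870.0 mm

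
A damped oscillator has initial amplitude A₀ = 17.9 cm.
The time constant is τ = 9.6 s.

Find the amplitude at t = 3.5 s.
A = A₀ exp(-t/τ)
A = A₀ exp(−t/τ) = 17.9×exp(−3.5/9.6) = 12.43 cm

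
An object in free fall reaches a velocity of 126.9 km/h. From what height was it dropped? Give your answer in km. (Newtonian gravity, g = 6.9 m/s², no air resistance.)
h = v²/(2g) (with unit conversion) = 0.09004 km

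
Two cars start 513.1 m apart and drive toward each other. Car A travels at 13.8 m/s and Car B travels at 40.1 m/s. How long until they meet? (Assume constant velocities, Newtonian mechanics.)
Combined speed: v_combined = 13.8 + 40.1 = 53.9 m/s
Time to meet: t = d/53.9 = 513.1/53.9 = 9.52 s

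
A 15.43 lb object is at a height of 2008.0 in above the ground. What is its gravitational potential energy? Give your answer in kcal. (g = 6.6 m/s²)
PE = mgh = 6.999 kg × 6.6 m/s² × 51 m = 2356 J = 0.5631 kcal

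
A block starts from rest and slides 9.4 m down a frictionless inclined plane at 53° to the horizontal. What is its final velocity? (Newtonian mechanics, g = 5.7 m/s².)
a = g sin(θ) = 5.7 × sin(53°) = 4.55 m/s²
v = √(2ad) = √(2 × 4.55 × 9.4) = 9.25 m/s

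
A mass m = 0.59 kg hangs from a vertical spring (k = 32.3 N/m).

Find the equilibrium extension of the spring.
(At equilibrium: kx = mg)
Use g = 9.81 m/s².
x_eq = mg/k = 0.59×9.81/32.3 = 0.1792 m = 17.92 cm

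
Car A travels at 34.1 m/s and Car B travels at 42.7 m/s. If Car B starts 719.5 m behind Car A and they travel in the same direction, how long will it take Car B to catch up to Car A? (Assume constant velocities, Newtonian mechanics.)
Relative speed: v_rel = 42.7 - 34.1 = 8.6 m/s
Time to catch: t = d₀/v_rel = 719.5/8.6 = 83.66 s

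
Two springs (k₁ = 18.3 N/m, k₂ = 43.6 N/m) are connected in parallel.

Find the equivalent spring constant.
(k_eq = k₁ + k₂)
k_eq = k₁ + k₂ = 18.3 + 43.6 = 61.9 N/m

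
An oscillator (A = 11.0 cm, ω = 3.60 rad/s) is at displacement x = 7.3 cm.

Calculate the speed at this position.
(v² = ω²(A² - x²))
v = ω√(A² − x²) = 3.6×√(0.11² − 0.073²) = 0.2962 m/s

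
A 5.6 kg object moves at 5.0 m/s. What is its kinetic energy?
KE = ½mv² = ½×5.6×5.0² = 70.0 J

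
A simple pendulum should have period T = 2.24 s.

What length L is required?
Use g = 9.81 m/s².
T = 2π√(L/g) → L = g(T/2π)² = 9.81×(2.24/2π)² = 1.247 m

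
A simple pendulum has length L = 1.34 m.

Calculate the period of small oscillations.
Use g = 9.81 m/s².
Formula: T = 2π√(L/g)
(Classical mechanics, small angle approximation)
T = 2π√(L/g) = 2π√(1.34/9.81) = 2.322 s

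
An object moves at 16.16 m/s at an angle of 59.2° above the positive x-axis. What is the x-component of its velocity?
vₓ = v cos(θ) = 16.16 × cos(59.2°) = 8.27 m/s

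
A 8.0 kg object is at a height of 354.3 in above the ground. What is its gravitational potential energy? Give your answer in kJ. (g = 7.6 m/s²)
PE = mgh = 8 kg × 7.6 m/s² × 8.999 m = 547.2 J = 0.5472 kJ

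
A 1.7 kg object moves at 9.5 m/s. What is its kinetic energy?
KE = ½mv² = ½×1.7×9.5² = 76.7125 J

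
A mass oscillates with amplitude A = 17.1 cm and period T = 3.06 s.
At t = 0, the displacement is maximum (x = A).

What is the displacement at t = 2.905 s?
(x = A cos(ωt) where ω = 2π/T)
ω = 2π/T = 2π/3.06 = 2.053 rad/s
x = A cos(ωt) = 17.1×cos(2.053×2.905) = 16.24 cm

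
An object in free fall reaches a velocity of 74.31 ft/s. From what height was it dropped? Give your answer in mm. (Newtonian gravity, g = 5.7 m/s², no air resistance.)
h = v²/(2g) (with unit conversion) = 45000.0 mm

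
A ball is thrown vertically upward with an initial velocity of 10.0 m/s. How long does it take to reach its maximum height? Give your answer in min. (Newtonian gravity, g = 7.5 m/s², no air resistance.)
t_up = v₀/g (with unit conversion) = 0.02222 min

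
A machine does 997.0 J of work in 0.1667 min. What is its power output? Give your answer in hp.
P = W/t = 997 J / 10 s = 99.68 W = 0.1337 hp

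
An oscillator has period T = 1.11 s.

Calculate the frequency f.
f = 1/T = 1/1.11 = 0.9009 Hz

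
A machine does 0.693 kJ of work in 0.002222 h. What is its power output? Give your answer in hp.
P = W/t = 693 J / 7.999 s = 86.63 W = 0.1162 hp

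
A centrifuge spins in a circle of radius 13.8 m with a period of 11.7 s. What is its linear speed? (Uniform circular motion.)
v = 2πr/T = 2π×13.8/11.7 = 7.41 m/s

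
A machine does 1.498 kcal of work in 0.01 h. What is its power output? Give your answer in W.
P = W/t = 6268 J / 36 s = 174.1 W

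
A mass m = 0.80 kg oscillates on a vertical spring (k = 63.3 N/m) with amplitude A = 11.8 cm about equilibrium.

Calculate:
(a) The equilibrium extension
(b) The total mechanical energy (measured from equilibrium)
x_eq = mg/k = 0.8×9.81/63.3 = 0.124 m = 12.4 cm
E = ½kA² = ½×63.3×(0.118)² = 0.4407 J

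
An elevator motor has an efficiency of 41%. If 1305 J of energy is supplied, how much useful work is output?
W_out = η × W_in = 0.41 × 1305 = 535.05 J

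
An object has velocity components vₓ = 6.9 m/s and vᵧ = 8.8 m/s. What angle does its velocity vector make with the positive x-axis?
θ = arctan(vᵧ/vₓ) = arctan(8.8/6.9) = 51.9°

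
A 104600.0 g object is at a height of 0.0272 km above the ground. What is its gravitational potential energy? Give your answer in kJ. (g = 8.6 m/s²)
PE = mgh = 104.6 kg × 8.6 m/s² × 27.2 m = 2.447e+04 J = 24.47 kJ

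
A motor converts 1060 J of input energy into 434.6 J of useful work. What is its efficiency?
η = W_out/W_in = 434.6/1060 = 0.41 = 41.0%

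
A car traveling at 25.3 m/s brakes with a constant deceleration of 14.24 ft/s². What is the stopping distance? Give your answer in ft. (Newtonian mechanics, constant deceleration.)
d = v₀² / (2a) (with unit conversion) = 241.9 ft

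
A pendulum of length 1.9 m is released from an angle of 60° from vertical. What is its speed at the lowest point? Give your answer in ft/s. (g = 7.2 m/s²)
h = L(1 − cosθ) = 1.9×(1 − cos60°) = 0.95 m
v = √(2gh) = √(2×7.2×0.95) = 3.699 m/s = 12.13 ft/s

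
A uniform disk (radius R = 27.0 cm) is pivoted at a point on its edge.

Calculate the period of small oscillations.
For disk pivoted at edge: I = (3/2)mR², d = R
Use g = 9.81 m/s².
I/m = (3/2)R² = 0.1094 m²; d = R = 0.27 m
T = 2π√((3/2)R²/(gR)) = 2π√(3R/(2g)) = 1.277 s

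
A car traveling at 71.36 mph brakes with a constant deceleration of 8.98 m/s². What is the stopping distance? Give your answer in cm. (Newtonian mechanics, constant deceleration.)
d = v₀² / (2a) (with unit conversion) = 5666.0 cm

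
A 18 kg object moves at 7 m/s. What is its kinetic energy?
KE = ½mv² = ½×18×7² = 441.0 J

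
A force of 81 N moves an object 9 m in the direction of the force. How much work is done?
W = Fd = 81×9 = 729.0 J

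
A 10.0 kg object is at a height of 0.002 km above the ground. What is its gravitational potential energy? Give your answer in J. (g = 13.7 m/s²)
PE = mgh = 10 kg × 13.7 m/s² × 2 m = 274 J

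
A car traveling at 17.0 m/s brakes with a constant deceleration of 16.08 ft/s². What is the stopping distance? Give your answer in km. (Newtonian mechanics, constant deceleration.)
d = v₀² / (2a) (with unit conversion) = 0.02948 km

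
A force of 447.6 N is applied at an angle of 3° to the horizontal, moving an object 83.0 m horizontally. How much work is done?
W = Fd cosθ = 447.6×83.0×cos(3°) = 37100.0 J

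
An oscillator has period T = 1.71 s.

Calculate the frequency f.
f = 1/T = 1/1.71 = 0.5848 Hz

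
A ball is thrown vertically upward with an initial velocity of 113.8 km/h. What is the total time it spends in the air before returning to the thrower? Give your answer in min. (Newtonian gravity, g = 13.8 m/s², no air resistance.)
t_total = 2v₀/g (with unit conversion) = 0.07636 min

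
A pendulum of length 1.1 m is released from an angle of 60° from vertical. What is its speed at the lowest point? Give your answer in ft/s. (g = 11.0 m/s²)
h = L(1 − cosθ) = 1.1×(1 − cos60°) = 0.55 m
v = √(2gh) = √(2×11.0×0.55) = 3.479 m/s = 11.41 ft/s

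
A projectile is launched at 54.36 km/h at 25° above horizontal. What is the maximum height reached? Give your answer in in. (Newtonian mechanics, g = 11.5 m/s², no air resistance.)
H = v₀²sin²(θ)/(2g) (with unit conversion) = 69.71 in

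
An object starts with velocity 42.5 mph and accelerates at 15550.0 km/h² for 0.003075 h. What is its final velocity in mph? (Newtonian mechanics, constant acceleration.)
v = v₀ + at (with unit conversion) = 72.21 mph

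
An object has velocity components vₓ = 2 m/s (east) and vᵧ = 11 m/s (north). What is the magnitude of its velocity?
|v| = √(vₓ² + vᵧ²) = √(2² + 11²) = √(125) = 11.18 m/s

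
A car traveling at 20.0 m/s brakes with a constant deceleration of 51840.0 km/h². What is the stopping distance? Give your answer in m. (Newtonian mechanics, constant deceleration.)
d = v₀² / (2a) (with unit conversion) = 50.0 m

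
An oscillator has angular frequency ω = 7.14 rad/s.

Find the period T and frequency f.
T = 2π/ω = 2π/7.14 = 0.88 s; f = ω/2π = 1.136 Hz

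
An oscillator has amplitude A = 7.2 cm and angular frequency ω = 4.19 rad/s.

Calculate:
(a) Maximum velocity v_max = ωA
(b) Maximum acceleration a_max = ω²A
v_max = ωA = 4.19×0.072 = 0.3017 m/s
a_max = ω²A = 4.19²×0.072 = 1.264 m/s²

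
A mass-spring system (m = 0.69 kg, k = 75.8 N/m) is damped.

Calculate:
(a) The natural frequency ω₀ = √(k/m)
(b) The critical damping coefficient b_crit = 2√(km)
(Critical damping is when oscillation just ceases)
ω₀ = √(k/m) = √(75.8/0.69) = 10.48 rad/s
b_crit = 2√(km) = 2√(75.8×0.69) = 14.46 kg/s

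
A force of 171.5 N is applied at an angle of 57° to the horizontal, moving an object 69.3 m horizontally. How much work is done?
W = Fd cosθ = 171.5×69.3×cos(57°) = 6473.0 J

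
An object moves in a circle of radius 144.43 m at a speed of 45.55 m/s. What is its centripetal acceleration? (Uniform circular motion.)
a_c = v²/r = 45.55²/144.43 = 2074.8/144.43 = 14.37 m/s²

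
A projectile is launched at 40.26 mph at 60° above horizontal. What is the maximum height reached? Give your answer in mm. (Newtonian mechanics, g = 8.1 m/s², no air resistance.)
H = v₀²sin²(θ)/(2g) (with unit conversion) = 15000.0 mm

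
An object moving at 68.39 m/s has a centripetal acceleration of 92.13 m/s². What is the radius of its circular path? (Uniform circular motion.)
r = v²/a_c = 68.39²/92.13 = 50.77 m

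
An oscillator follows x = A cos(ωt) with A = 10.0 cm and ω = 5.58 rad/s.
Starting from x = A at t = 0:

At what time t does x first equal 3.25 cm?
cos(ωt) = x/A = 3.25/10.0 = 0.325
ωt = arccos(0.325) = 1.24 rad
t = 1.24/5.58 = 0.2222 s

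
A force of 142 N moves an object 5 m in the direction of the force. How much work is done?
W = Fd = 142×5 = 710.0 J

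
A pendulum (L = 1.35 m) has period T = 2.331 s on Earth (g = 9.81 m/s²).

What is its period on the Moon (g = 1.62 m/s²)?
T = 2π√(L/g), so T_moon/T_earth = √(g_earth/g_moon)
T_moon = 2π√(1.35/1.62) = 5.736 s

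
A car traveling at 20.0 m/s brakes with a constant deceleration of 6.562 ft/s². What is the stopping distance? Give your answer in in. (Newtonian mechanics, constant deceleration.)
d = v₀² / (2a) (with unit conversion) = 3937.0 in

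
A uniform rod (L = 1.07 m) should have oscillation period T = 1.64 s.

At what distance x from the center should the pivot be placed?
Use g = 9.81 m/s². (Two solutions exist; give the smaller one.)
T = 2π√((L²/12 + x²)/(gx)). Let c = T²g/(4π²) = 0.6683.
x² − cx + L²/12 = 0 → x = (c − √(c² − L²/3))/2 = 0.2067 m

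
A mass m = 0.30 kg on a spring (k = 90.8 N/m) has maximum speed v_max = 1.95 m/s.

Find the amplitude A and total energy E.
½mv²_max = ½kA² → A = v_max√(m/k) = 1.95×√(0.3/90.8) = 0.1121 m = 11.21 cm
E = ½mv²_max = ½×0.3×1.95² = 0.5704 J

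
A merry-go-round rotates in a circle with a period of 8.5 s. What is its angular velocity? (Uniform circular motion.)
ω = 2π/T = 2π/8.5 = 0.7392 rad/s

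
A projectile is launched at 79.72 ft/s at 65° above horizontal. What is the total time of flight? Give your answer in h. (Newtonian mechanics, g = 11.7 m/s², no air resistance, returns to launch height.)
T = 2v₀sin(θ)/g (with unit conversion) = 0.001046 h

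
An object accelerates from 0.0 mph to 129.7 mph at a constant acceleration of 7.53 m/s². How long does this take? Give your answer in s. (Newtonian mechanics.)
t = (v - v₀)/a (with unit conversion) = 7.7 s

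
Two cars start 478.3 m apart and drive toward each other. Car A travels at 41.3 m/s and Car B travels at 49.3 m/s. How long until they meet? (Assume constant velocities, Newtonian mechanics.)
Combined speed: v_combined = 41.3 + 49.3 = 90.6 m/s
Time to meet: t = d/90.6 = 478.3/90.6 = 5.28 s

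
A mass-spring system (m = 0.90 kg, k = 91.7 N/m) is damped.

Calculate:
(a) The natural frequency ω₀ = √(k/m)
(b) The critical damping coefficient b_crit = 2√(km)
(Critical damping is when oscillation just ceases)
ω₀ = √(k/m) = √(91.7/0.9) = 10.09 rad/s
b_crit = 2√(km) = 2√(91.7×0.9) = 18.17 kg/s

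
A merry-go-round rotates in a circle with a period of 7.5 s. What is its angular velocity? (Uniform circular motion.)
ω = 2π/T = 2π/7.5 = 0.8378 rad/s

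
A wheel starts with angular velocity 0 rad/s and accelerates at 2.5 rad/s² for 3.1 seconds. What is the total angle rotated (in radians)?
θ = ω₀t + ½αt² = 0×3.1 + ½×2.5×3.1² = 12.01 rad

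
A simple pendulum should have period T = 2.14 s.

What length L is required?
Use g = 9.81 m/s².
T = 2π√(L/g) → L = g(T/2π)² = 9.81×(2.14/2π)² = 1.138 m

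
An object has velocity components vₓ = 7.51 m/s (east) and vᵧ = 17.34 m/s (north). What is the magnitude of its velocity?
|v| = √(vₓ² + vᵧ²) = √(7.51² + 17.34²) = √(357.076) = 18.9 m/s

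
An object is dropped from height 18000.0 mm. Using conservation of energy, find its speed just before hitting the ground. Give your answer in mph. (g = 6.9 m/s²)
mgh = ½mv² → v = √(2gh) = √(2×6.9×18) = 15.76 m/s = 35.26 mph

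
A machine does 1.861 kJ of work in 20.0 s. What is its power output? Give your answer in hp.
P = W/t = 1861 J / 20 s = 93.05 W = 0.1248 hp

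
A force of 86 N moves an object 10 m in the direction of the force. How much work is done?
W = Fd = 86×10 = 860.0 J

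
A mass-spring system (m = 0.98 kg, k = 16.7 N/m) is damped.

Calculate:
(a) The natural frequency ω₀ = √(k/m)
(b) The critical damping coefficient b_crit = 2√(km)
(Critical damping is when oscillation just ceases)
ω₀ = √(k/m) = √(16.7/0.98) = 4.128 rad/s
b_crit = 2√(km) = 2√(16.7×0.98) = 8.091 kg/s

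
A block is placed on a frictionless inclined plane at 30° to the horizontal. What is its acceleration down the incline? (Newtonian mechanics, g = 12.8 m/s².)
a = g sin(θ) = 12.8 × sin(30°) = 12.8 × 0.5 = 6.4 m/s²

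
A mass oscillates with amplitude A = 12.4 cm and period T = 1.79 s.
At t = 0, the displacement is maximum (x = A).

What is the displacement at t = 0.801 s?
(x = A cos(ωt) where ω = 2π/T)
ω = 2π/T = 2π/1.79 = 3.51 rad/s
x = A cos(ωt) = 12.4×cos(3.51×0.801) = -11.73 cm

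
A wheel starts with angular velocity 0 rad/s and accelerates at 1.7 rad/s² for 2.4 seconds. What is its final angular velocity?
ω = ω₀ + αt = 0 + 1.7 × 2.4 = 4.08 rad/s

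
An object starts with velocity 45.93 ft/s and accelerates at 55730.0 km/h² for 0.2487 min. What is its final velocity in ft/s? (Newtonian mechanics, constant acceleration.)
v = v₀ + at (with unit conversion) = 256.5 ft/s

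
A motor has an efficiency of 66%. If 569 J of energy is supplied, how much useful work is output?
W_out = η × W_in = 0.66 × 569 = 375.54 J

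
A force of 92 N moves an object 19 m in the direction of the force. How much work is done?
W = Fd = 92×19 = 1748.0 J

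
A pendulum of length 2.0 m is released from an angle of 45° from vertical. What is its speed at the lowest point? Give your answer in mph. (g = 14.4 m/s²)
h = L(1 − cosθ) = 2.0×(1 − cos45°) = 0.5858 m
v = √(2gh) = √(2×14.4×0.5858) = 4.107 m/s = 9.188 mph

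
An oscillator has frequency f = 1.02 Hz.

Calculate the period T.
T = 1/f = 1/1.02 = 0.9804 s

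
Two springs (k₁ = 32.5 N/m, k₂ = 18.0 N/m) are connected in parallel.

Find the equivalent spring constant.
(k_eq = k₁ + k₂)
k_eq = k₁ + k₂ = 32.5 + 18.0 = 50.5 N/m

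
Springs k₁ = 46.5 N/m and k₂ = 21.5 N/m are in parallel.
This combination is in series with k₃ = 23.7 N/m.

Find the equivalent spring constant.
k₁₂ = k₁ + k₂ = 68 N/m (parallel)
1/k_eq = 1/k₁₂ + 1/k₃ → k_eq = 17.57 N/m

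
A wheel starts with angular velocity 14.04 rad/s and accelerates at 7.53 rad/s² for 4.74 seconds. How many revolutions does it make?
θ = ω₀t + ½αt² = 14.04×4.74 + ½×7.53×4.74² = 151.14 rad
Revolutions = θ/(2π) = 151.14/(2π) = 24.05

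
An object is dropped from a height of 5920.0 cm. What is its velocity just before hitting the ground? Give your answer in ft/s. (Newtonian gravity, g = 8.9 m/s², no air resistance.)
v = √(2gh) (with unit conversion) = 106.5 ft/s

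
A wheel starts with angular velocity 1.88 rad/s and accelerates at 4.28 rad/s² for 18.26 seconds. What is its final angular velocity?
ω = ω₀ + αt = 1.88 + 4.28 × 18.26 = 80.03 rad/s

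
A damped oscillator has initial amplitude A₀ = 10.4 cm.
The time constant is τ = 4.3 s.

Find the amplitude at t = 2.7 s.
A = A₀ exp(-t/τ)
A = A₀ exp(−t/τ) = 10.4×exp(−2.7/4.3) = 5.551 cm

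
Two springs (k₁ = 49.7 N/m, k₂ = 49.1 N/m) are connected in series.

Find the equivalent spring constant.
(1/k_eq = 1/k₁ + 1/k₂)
1/k_eq = 1/49.7 + 1/49.1 = 0.040487; k_eq = 24.7 N/m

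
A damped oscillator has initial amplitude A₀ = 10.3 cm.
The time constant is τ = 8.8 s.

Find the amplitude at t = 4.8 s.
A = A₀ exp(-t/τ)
A = A₀ exp(−t/τ) = 10.3×exp(−4.8/8.8) = 5.97 cm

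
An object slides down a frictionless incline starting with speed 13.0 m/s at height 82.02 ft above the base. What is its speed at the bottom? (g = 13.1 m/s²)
½mv₀² + mgh = ½mv² → v = √(v₀² + 2gh) = √(13² + 2×13.1×25) = 28.71 m/s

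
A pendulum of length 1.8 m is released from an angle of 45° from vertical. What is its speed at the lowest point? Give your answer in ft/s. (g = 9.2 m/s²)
h = L(1 − cosθ) = 1.8×(1 − cos45°) = 0.5272 m
v = √(2gh) = √(2×9.2×0.5272) = 3.115 m/s = 10.22 ft/s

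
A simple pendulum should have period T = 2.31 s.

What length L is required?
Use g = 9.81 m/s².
T = 2π√(L/g) → L = g(T/2π)² = 9.81×(2.31/2π)² = 1.326 m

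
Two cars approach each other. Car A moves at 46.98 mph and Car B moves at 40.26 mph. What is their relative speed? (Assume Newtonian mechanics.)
v_rel = v_A + v_B = 46.98 + 40.26 = 87.24 mph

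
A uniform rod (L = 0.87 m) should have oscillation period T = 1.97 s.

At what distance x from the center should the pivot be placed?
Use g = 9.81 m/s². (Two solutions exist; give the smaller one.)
T = 2π√((L²/12 + x²)/(gx)). Let c = T²g/(4π²) = 0.9644.
x² − cx + L²/12 = 0 → x = (c − √(c² − L²/3))/2 = 0.07057 m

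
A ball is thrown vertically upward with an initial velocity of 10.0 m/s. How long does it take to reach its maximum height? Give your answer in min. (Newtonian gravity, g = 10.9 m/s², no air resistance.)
t_up = v₀/g (with unit conversion) = 0.01529 min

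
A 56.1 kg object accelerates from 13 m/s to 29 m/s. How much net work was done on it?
W_net = ΔKE = ½m(v₂² − v₁²) = ½×56.1×(29² − 13²) = 18849.6 J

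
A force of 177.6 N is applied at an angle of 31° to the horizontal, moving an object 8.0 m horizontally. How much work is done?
W = Fd cosθ = 177.6×8.0×cos(31°) = 1217.9 J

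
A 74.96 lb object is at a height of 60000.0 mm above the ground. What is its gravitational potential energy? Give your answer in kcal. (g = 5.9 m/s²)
PE = mgh = 34 kg × 5.9 m/s² × 60 m = 1.204e+04 J = 2.877 kcal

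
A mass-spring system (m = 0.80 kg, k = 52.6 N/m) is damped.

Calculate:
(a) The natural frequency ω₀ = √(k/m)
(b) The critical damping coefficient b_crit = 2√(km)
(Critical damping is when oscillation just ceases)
ω₀ = √(k/m) = √(52.6/0.8) = 8.109 rad/s
b_crit = 2√(km) = 2√(52.6×0.8) = 12.97 kg/s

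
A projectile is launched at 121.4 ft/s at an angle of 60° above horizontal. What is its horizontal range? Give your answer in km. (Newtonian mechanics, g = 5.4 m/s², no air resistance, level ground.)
R = v₀² sin(2θ) / g (with unit conversion) = 0.2196 km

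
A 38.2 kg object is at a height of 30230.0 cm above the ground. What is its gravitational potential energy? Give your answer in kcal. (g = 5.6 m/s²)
PE = mgh = 38.2 kg × 5.6 m/s² × 302.3 m = 6.467e+04 J = 15.46 kcal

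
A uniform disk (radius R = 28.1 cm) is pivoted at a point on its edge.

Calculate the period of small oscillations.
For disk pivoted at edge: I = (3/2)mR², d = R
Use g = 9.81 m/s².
I/m = (3/2)R² = 0.1184 m²; d = R = 0.281 m
T = 2π√((3/2)R²/(gR)) = 2π√(3R/(2g)) = 1.302 s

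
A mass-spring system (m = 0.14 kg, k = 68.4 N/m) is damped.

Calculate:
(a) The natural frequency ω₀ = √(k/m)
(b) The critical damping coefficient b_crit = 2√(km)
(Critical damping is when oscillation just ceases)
ω₀ = √(k/m) = √(68.4/0.14) = 22.1 rad/s
b_crit = 2√(km) = 2√(68.4×0.14) = 6.189 kg/s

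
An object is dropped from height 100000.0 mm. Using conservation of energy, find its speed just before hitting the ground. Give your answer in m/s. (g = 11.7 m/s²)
mgh = ½mv² → v = √(2gh) = √(2×11.7×100) = 48.37 m/s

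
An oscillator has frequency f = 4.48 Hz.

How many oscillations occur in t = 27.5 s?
n = f×t = 4.48×27.5 = 123.2 oscillations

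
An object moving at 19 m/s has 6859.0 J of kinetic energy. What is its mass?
KE = ½mv² → m = 2KE/v² = 2×6859.0/19² = 38.0 kg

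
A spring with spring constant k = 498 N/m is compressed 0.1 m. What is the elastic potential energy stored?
PE = ½kx² = ½×498×0.1² = 2.49 J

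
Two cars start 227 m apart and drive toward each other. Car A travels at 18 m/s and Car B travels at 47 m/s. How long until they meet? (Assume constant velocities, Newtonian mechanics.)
Combined speed: v_combined = 18 + 47 = 65 m/s
Time to meet: t = d/65 = 227/65 = 3.49 s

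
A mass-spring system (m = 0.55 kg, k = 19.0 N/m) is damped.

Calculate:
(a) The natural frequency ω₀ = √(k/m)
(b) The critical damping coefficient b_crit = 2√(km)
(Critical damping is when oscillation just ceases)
ω₀ = √(k/m) = √(19.0/0.55) = 5.878 rad/s
b_crit = 2√(km) = 2√(19.0×0.55) = 6.465 kg/s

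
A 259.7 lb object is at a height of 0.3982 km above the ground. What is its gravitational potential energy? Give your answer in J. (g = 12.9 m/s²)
PE = mgh = 117.8 kg × 12.9 m/s² × 398.2 m = 6.051e+05 J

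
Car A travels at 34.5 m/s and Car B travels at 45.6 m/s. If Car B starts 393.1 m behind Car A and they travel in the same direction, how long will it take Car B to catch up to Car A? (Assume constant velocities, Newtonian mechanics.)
Relative speed: v_rel = 45.6 - 34.5 = 11.1 m/s
Time to catch: t = d₀/v_rel = 393.1/11.1 = 35.41 s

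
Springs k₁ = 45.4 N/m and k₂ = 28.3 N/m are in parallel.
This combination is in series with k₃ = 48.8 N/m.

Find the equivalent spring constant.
k₁₂ = k₁ + k₂ = 73.7 N/m (parallel)
1/k_eq = 1/k₁₂ + 1/k₃ → k_eq = 29.36 N/m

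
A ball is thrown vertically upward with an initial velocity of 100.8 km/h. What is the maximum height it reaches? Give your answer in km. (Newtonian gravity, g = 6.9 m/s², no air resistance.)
h_max = v₀²/(2g) (with unit conversion) = 0.05681 km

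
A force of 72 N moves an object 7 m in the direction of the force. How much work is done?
W = Fd = 72×7 = 504.0 J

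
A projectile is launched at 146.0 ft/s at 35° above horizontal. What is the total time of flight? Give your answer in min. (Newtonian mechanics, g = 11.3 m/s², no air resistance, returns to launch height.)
T = 2v₀sin(θ)/g (with unit conversion) = 0.07529 min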